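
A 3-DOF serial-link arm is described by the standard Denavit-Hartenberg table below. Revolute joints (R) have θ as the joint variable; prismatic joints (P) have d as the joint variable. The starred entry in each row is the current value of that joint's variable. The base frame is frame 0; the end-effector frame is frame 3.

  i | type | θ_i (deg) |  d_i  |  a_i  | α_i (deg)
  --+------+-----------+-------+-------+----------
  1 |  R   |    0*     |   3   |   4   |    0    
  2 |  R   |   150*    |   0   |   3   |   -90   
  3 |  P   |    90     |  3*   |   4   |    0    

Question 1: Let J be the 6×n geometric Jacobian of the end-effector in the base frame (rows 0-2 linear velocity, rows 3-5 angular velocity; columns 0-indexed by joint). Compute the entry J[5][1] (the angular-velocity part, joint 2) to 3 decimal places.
axis z_1 = (0.0000,0.0000,1.0000); lever o_n−o_1 = (-4.0981,-1.0981,-4.0000)
cross product → J_v[:, 1] = (1.0981,-4.0981,0.0000)
J_ω[:, 1] = z_1
entry J[5][1] = 1.0000

1.000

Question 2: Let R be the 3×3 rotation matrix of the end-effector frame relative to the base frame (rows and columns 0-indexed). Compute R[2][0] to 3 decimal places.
-1.000

End-effector x-axis (col 0 of R) = (-0.0000,-0.0000,-1.0000)
R[2][0] = -1.0000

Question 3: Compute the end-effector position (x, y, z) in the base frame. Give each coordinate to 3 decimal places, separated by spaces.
after link 1: o_1 = (4.0000, 0.0000, 3.0000)
after link 2: o_2 = (1.4019, 1.5000, 3.0000)
after link 3: o_3 = (-0.0981, -1.0981, -1.0000)

-0.098 -1.098 -1.000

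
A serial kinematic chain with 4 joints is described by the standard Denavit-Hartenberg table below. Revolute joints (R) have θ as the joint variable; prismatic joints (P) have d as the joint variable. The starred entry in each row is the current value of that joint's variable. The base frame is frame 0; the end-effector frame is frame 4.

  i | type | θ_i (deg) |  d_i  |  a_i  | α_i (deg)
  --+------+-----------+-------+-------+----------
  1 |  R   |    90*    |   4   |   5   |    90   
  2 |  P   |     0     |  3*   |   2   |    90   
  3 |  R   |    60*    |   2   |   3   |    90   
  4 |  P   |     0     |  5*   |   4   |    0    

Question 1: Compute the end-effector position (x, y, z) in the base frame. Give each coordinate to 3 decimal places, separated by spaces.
6.562 14.830 2.000

after link 1: o_1 = (0.0000, 5.0000, 4.0000)
after link 2: o_2 = (3.0000, 7.0000, 4.0000)
after link 3: o_3 = (5.5981, 8.5000, 2.0000)
after link 4: o_4 = (6.5622, 14.8301, 2.0000)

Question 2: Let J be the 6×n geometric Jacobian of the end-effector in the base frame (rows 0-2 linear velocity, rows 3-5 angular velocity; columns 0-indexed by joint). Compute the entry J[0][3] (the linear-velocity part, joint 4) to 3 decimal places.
-0.500

prismatic axis z_3 = (-0.5000,0.8660,-0.0000)
J_v[:, 3] = z_3; J_ω[:, 3] = (0,0,0)
entry J[0][3] = -0.5000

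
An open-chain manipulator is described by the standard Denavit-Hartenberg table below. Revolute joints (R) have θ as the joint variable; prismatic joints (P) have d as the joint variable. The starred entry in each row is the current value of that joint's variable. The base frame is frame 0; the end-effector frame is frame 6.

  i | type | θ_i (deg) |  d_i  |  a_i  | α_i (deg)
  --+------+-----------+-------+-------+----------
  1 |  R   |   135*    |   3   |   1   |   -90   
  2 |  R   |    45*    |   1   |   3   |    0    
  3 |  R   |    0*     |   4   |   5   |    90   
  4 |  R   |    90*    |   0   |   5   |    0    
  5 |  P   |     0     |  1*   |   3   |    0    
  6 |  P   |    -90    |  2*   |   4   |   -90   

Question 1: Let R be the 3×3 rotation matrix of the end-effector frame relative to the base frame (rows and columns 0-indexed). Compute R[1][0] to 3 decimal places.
0.500

End-effector x-axis (col 0 of R) = (-0.5000,0.5000,-0.7071)
R[1][0] = 0.5000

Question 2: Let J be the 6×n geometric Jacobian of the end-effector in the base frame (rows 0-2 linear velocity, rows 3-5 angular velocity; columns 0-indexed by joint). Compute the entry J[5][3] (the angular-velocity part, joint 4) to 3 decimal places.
axis z_3 = (-0.5000,0.5000,0.7071); lever o_n−o_3 = (-9.1569,-2.1569,-0.7071)
cross product → J_v[:, 3] = (1.1716,-6.8284,5.6569)
J_ω[:, 3] = z_3
entry J[5][3] = 0.7071

0.707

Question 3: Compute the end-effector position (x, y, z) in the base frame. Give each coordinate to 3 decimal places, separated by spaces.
-17.399 -0.985 -3.364

after link 1: o_1 = (-0.7071, 0.7071, 3.0000)
after link 2: o_2 = (-2.9142, 1.5000, 0.8787)
after link 3: o_3 = (-8.2426, 1.1716, -2.6569)
after link 4: o_4 = (-11.7782, -2.3640, -2.6569)
after link 5: o_5 = (-14.3995, -3.9853, -1.9497)
after link 6: o_6 = (-17.3995, -0.9853, -3.3640)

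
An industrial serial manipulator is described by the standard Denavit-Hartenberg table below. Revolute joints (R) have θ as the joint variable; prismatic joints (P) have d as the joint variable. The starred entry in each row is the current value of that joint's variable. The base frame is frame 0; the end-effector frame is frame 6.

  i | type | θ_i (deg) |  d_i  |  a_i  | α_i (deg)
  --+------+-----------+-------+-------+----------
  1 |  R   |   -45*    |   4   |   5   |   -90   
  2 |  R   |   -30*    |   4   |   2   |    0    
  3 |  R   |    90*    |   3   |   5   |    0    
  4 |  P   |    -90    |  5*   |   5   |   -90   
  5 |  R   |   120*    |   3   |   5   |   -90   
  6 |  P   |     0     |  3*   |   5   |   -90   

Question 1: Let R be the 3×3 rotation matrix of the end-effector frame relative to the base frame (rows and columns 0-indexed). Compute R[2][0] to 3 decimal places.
-0.250

End-effector x-axis (col 0 of R) = (-0.9186,-0.3062,-0.2500)
R[2][0] = -0.2500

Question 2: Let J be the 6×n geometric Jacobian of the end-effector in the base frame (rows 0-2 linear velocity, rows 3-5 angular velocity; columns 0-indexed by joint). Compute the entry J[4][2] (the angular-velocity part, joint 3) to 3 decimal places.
axis z_2 = (0.7071,0.7071,0.0000); lever o_n−o_2 = (1.8312,-0.6436,-8.2272)
cross product → J_v[:, 2] = (-5.8175,5.8175,-1.7500)
J_ω[:, 2] = z_2
entry J[4][2] = 0.7071

0.707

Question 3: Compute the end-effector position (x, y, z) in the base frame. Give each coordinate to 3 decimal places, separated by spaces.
after link 1: o_1 = (3.5355, -3.5355, 4.0000)
after link 2: o_2 = (7.5887, -1.9319, 5.0000)
after link 3: o_3 = (11.4778, -1.5783, 0.6699)
after link 4: o_4 = (18.0752, -1.1046, 3.1699)
after link 5: o_5 = (14.5431, -3.6962, -0.6782)
after link 6: o_6 = (9.4199, -2.5755, -3.2272)

9.420 -2.575 -3.227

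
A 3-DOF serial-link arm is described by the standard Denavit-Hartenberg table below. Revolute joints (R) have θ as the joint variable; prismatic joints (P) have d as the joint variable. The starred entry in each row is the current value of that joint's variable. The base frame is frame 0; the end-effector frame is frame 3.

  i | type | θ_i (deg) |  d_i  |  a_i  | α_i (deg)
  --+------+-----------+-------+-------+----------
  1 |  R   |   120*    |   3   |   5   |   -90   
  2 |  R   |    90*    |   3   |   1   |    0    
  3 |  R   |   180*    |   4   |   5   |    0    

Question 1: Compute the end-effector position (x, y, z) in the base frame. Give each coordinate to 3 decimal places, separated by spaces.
after link 1: o_1 = (-2.5000, 4.3301, 3.0000)
after link 2: o_2 = (-5.0981, 2.8301, 2.0000)
after link 3: o_3 = (-8.5622, 0.8301, 7.0000)

-8.562 0.830 7.000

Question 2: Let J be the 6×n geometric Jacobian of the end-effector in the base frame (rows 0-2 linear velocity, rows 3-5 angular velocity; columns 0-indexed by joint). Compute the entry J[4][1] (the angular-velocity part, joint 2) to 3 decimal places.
axis z_1 = (-0.8660,-0.5000,0.0000); lever o_n−o_1 = (-6.0622,-3.5000,4.0000)
cross product → J_v[:, 1] = (-2.0000,3.4641,0.0000)
J_ω[:, 1] = z_1
entry J[4][1] = -0.5000

-0.500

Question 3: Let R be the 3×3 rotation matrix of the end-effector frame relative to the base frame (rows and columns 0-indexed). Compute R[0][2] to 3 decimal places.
End-effector z-axis (col 2 of R) = (-0.8660,-0.5000,0.0000)
R[0][2] = -0.8660

-0.866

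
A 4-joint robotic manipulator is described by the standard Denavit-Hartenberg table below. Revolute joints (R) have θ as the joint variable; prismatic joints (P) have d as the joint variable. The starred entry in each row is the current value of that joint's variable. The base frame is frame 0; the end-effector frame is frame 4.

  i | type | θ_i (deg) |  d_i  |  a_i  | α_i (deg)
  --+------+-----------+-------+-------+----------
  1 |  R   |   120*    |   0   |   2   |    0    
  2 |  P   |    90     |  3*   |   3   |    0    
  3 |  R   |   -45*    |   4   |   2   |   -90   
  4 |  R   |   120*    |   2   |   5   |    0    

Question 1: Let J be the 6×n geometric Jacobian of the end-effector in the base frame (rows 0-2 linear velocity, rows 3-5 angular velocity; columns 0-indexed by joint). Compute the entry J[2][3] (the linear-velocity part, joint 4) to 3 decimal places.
2.500

axis z_3 = (-0.2588,-0.9659,0.0000); lever o_n−o_3 = (1.8972,-2.5789,-4.3301)
cross product → J_v[:, 3] = (4.1826,-1.1207,2.5000)
J_ω[:, 3] = z_3
entry J[2][3] = 2.5000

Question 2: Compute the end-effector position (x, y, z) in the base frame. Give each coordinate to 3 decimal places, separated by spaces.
after link 1: o_1 = (-1.0000, 1.7321, 0.0000)
after link 2: o_2 = (-3.5981, 0.2321, 3.0000)
after link 3: o_3 = (-5.5299, 0.7497, 7.0000)
after link 4: o_4 = (-3.6328, -1.8292, 2.6699)

-3.633 -1.829 2.670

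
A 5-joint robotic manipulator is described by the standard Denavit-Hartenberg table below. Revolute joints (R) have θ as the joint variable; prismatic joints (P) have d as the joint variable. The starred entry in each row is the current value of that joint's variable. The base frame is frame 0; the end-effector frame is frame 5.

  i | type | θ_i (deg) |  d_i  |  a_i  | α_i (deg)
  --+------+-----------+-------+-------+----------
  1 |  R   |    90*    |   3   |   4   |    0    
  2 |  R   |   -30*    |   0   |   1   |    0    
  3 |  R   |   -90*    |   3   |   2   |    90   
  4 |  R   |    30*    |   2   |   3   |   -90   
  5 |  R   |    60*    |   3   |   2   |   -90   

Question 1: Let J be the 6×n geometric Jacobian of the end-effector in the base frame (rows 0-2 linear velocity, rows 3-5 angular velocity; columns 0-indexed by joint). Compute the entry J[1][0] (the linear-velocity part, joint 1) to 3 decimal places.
axis z_0 = ẑ; lever o_n−o_0 = (3.7990,2.6519,10.5981)
cross product → J_v[:, 0] = (-2.6519,3.7990,0.0000)
J_ω[:, 0] = z_0
entry J[1][0] = 3.7990

3.799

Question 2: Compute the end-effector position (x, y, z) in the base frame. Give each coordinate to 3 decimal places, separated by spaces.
after link 1: o_1 = (0.0000, 4.0000, 3.0000)
after link 2: o_2 = (0.5000, 4.8660, 3.0000)
after link 3: o_3 = (2.2321, 3.8660, 6.0000)
after link 4: o_4 = (3.4821, 0.8349, 7.5000)
after link 5: o_5 = (3.7990, 2.6519, 10.5981)

3.799 2.652 10.598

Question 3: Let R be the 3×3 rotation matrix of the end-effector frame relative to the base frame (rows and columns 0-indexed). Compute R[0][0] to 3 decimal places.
End-effector x-axis (col 0 of R) = (0.8080,0.5335,0.2500)
R[0][0] = 0.8080

0.808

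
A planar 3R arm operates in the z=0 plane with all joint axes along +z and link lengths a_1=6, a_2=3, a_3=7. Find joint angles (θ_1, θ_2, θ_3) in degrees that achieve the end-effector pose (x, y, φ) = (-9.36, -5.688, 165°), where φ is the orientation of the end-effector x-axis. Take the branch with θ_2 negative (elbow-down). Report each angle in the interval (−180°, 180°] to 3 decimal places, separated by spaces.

-90.003 -60.003 -44.994

wrist centre = target − a_3·(cos φ, sin φ) = (-2.5985, -7.4997)
cos θ_2 = (62.9983−6²−3²)/(2·6·3) = 0.5000; θ_2 = -60.0031° (elbow-down)
β = atan2(-7.4997,-2.5985) = -109.1103°; ψ = atan2(-2.5982,7.4999) = -19.1075°
θ_1 = β − ψ = -90.0028°
θ_3 = φ − θ_1 − θ_2 = -44.9941° (wrapped to (-180°,180°])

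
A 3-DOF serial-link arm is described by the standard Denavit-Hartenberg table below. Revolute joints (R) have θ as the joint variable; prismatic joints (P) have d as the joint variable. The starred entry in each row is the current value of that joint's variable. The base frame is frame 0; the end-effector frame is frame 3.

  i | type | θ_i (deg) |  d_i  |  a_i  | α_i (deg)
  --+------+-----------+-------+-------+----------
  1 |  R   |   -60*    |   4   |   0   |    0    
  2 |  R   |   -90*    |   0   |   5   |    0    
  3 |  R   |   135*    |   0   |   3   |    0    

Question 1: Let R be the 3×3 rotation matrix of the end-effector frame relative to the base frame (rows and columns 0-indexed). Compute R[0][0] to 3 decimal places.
End-effector x-axis (col 0 of R) = (0.9659,-0.2588,0.0000)
R[0][0] = 0.9659

0.966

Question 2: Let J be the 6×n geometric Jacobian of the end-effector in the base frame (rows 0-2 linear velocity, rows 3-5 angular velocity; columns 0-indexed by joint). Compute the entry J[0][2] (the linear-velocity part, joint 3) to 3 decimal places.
0.776

axis z_2 = (0.0000,0.0000,1.0000); lever o_n−o_2 = (2.8978,-0.7765,0.0000)
cross product → J_v[:, 2] = (0.7765,2.8978,-0.0000)
J_ω[:, 2] = z_2
entry J[0][2] = 0.7765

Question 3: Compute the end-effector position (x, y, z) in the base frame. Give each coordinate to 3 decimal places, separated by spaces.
-1.432 -3.276 4.000

after link 1: o_1 = (0.0000, 0.0000, 4.0000)
after link 2: o_2 = (-4.3301, -2.5000, 4.0000)
after link 3: o_3 = (-1.4323, -3.2765, 4.0000)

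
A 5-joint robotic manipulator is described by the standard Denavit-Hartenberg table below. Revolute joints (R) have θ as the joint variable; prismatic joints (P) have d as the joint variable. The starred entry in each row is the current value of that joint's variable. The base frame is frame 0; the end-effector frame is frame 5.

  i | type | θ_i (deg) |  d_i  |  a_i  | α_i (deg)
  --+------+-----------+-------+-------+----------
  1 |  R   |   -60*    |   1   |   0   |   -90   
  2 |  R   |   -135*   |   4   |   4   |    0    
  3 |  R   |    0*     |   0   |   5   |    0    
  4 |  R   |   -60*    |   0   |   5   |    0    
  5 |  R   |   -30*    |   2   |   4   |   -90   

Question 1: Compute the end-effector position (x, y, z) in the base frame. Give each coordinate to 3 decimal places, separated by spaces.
after link 1: o_1 = (0.0000, 0.0000, 1.0000)
after link 2: o_2 = (2.0499, 4.4495, 3.8284)
after link 3: o_3 = (0.2821, 7.5114, 7.3640)
after link 4: o_4 = (-2.1327, 11.6939, 6.0699)
after link 5: o_5 = (-1.8149, 15.1434, 3.2414)

-1.815 15.143 3.241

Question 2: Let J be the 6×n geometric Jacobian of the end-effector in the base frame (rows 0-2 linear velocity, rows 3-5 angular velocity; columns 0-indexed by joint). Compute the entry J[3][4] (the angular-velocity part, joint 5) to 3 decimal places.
0.866

axis z_4 = (0.8660,0.5000,0.0000); lever o_n−o_4 = (0.3178,3.4495,-2.8284)
cross product → J_v[:, 4] = (-1.4142,2.4495,2.8284)
J_ω[:, 4] = z_4
entry J[3][4] = 0.8660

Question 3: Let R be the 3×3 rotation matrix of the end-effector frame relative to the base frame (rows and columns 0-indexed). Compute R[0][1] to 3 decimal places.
-0.866

End-effector y-axis (col 1 of R) = (-0.8660,-0.5000,-0.0000)
R[0][1] = -0.8660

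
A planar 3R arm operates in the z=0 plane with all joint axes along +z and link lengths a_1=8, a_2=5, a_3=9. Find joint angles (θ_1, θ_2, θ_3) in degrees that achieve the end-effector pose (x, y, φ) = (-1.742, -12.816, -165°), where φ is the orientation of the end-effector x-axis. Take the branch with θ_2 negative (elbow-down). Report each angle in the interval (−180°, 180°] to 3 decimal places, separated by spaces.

wrist centre = target − a_3·(cos φ, sin φ) = (6.9513, -10.4866)
cos θ_2 = (158.2904−8²−5²)/(2·8·5) = 0.8661; θ_2 = -29.9880° (elbow-down)
β = atan2(-10.4866,6.9513) = -56.4606°; ψ = atan2(-2.4991,12.3307) = -11.4571°
θ_1 = β − ψ = -45.0034°
θ_3 = φ − θ_1 − θ_2 = -90.0086° (wrapped to (-180°,180°])

-45.003 -29.988 -90.009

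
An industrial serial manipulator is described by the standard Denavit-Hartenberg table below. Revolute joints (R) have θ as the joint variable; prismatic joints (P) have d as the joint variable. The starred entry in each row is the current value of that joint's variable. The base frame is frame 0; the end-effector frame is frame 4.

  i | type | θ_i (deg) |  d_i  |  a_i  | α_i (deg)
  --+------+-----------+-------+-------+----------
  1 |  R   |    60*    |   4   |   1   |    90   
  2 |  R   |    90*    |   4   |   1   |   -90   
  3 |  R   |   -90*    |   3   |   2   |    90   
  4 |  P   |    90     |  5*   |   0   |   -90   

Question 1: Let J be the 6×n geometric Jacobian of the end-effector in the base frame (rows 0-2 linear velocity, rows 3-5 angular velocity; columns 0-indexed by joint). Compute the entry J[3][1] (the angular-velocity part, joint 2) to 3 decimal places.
axis z_1 = (0.8660,-0.5000,0.0000); lever o_n−o_1 = (3.6962,-5.5981,-4.0000)
cross product → J_v[:, 1] = (2.0000,3.4641,-3.0000)
J_ω[:, 1] = z_1
entry J[3][1] = 0.8660

0.866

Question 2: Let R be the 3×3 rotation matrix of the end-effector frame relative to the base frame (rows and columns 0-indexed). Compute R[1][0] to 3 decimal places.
-0.866

End-effector x-axis (col 0 of R) = (-0.5000,-0.8660,0.0000)
R[1][0] = -0.8660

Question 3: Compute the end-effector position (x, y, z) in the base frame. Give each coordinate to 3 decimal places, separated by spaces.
4.196 -4.732 0.000

after link 1: o_1 = (0.5000, 0.8660, 4.0000)
after link 2: o_2 = (3.9641, -1.1340, 5.0000)
after link 3: o_3 = (4.1962, -4.7321, 5.0000)
after link 4: o_4 = (4.1962, -4.7321, 0.0000)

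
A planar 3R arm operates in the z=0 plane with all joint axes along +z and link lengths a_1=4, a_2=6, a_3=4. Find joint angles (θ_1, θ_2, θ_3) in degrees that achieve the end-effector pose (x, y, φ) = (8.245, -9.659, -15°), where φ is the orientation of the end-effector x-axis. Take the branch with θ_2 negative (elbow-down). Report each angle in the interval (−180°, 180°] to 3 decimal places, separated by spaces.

-44.993 -30.012 60.004

wrist centre = target − a_3·(cos φ, sin φ) = (4.3813, -8.6237)
cos θ_2 = (93.5644−4²−6²)/(2·4·6) = 0.8659; θ_2 = -30.0116° (elbow-down)
β = atan2(-8.6237,4.3813) = -63.0671°; ψ = atan2(-3.0010,9.1955) = -18.0746°
θ_1 = β − ψ = -44.9925°
θ_3 = φ − θ_1 − θ_2 = 60.0041° (wrapped to (-180°,180°])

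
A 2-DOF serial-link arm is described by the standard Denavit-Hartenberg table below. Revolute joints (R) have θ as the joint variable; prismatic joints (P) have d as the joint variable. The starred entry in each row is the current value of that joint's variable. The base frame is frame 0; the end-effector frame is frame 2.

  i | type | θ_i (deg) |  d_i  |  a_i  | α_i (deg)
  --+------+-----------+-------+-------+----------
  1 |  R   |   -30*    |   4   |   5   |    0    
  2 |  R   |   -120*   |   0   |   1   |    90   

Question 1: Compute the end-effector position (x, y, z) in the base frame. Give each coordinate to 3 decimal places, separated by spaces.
3.464 -3.000 4.000

after link 1: o_1 = (4.3301, -2.5000, 4.0000)
after link 2: o_2 = (3.4641, -3.0000, 4.0000)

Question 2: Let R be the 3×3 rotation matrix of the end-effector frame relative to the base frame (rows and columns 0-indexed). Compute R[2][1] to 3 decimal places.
End-effector y-axis (col 1 of R) = (0.0000,-0.0000,1.0000)
R[2][1] = 1.0000

1.000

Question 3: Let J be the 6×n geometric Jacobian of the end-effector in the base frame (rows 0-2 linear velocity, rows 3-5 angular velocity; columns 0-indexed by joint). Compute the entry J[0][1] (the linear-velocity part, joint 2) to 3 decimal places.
axis z_1 = (0.0000,0.0000,1.0000); lever o_n−o_1 = (-0.8660,-0.5000,0.0000)
cross product → J_v[:, 1] = (0.5000,-0.8660,0.0000)
J_ω[:, 1] = z_1
entry J[0][1] = 0.5000

0.500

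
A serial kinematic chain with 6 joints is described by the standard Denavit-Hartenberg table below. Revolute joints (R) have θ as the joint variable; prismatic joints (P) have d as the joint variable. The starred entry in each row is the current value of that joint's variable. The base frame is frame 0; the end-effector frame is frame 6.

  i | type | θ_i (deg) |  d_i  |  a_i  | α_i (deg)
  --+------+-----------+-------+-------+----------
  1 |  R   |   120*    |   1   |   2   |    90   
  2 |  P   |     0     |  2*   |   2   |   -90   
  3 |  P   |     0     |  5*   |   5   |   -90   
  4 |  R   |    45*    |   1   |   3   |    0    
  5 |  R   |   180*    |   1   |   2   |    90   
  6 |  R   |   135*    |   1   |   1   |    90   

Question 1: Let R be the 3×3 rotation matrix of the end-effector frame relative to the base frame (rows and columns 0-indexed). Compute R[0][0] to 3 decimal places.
End-effector x-axis (col 0 of R) = (-0.8624,0.0795,-0.5000)
R[0][0] = -0.8624

-0.862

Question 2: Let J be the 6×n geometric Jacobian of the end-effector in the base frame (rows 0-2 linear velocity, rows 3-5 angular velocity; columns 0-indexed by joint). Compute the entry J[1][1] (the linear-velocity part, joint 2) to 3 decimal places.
prismatic axis z_1 = (0.8660,0.5000,0.0000)
J_v[:, 1] = z_1; J_ω[:, 1] = (0,0,0)
entry J[1][1] = 0.5000

0.500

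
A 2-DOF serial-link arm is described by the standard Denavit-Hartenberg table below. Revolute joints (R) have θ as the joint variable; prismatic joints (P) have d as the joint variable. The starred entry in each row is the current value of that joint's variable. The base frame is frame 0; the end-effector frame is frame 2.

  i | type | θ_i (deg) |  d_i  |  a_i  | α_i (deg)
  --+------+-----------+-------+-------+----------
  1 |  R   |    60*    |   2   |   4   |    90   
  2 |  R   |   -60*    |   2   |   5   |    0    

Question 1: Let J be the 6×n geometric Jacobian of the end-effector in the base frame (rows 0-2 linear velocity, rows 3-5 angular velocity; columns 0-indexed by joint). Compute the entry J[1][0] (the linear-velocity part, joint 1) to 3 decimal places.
4.982

axis z_0 = ẑ; lever o_n−o_0 = (4.9821,4.6292,-2.3301)
cross product → J_v[:, 0] = (-4.6292,4.9821,0.0000)
J_ω[:, 0] = z_0
entry J[1][0] = 4.9821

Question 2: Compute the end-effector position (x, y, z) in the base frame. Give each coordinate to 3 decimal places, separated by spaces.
4.982 4.629 -2.330

after link 1: o_1 = (2.0000, 3.4641, 2.0000)
after link 2: o_2 = (4.9821, 4.6292, -2.3301)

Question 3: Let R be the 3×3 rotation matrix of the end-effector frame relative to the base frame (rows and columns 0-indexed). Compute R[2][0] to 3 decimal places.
-0.866

End-effector x-axis (col 0 of R) = (0.2500,0.4330,-0.8660)
R[2][0] = -0.8660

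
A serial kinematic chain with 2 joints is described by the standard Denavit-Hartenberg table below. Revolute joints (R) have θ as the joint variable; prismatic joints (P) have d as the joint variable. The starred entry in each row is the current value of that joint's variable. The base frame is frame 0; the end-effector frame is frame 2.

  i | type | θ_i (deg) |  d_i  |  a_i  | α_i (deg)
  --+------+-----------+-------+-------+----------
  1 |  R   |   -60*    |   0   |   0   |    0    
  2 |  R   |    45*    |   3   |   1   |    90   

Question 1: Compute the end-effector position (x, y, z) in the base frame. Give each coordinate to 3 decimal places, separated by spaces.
0.966 -0.259 3.000

after link 1: o_1 = (0.0000, 0.0000, 0.0000)
after link 2: o_2 = (0.9659, -0.2588, 3.0000)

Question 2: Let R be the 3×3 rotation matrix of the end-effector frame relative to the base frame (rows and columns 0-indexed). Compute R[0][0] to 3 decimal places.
0.966

End-effector x-axis (col 0 of R) = (0.9659,-0.2588,0.0000)
R[0][0] = 0.9659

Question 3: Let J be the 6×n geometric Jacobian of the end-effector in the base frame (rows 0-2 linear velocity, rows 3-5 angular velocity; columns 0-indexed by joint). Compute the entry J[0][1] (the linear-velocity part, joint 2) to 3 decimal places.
axis z_1 = (0.0000,0.0000,1.0000); lever o_n−o_1 = (0.9659,-0.2588,3.0000)
cross product → J_v[:, 1] = (0.2588,0.9659,-0.0000)
J_ω[:, 1] = z_1
entry J[0][1] = 0.2588

0.259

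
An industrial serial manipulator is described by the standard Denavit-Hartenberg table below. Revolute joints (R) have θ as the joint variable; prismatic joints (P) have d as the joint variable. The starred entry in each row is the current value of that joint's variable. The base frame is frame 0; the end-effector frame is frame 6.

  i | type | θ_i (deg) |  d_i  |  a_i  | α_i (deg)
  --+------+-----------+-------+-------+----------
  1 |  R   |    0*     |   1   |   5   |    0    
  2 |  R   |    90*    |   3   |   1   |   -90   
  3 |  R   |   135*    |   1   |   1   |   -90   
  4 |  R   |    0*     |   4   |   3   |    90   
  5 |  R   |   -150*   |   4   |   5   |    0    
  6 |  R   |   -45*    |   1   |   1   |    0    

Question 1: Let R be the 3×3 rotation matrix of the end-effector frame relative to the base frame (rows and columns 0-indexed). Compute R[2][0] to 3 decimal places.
End-effector x-axis (col 0 of R) = (0.0000,0.5000,0.8660)
R[2][0] = 0.8660

0.866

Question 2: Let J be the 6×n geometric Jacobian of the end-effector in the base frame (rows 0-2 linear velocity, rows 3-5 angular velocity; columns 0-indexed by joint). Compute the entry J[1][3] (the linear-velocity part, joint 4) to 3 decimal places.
axis z_3 = (-0.0000,-0.7071,0.7071); lever o_n−o_3 = (-5.0000,0.3799,2.8672)
cross product → J_v[:, 3] = (-2.2961,-3.5355,-3.5355)
J_ω[:, 3] = z_3
entry J[1][3] = -3.5355

-3.536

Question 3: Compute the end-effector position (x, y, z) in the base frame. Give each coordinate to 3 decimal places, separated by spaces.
-1.000 0.673 6.160

after link 1: o_1 = (5.0000, 0.0000, 1.0000)
after link 2: o_2 = (5.0000, 1.0000, 4.0000)
after link 3: o_3 = (4.0000, 0.2929, 3.2929)
after link 4: o_4 = (4.0000, -4.6569, 4.0000)
after link 5: o_5 = (-0.0000, 0.1728, 5.2941)
after link 6: o_6 = (-1.0000, 0.6728, 6.1601)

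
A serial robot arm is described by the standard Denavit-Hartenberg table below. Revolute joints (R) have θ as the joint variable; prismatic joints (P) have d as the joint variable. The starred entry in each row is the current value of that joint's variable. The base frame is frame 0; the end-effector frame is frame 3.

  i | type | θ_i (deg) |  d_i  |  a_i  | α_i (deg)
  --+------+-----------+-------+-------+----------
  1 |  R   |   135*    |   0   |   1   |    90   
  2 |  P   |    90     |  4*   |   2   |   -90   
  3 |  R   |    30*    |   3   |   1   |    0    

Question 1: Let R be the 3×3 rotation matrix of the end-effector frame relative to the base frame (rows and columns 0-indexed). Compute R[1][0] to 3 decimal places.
End-effector x-axis (col 0 of R) = (-0.3536,-0.3536,0.8660)
R[1][0] = -0.3536

-0.354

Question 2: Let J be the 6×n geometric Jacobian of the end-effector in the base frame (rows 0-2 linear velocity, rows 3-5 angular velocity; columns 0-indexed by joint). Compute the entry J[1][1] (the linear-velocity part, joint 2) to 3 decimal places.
0.707

prismatic axis z_1 = (0.7071,0.7071,0.0000)
J_v[:, 1] = z_1; J_ω[:, 1] = (0,0,0)
entry J[1][1] = 0.7071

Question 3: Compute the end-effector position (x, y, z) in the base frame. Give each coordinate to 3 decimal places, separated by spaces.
after link 1: o_1 = (-0.7071, 0.7071, 0.0000)
after link 2: o_2 = (2.1213, 3.5355, 2.0000)
after link 3: o_3 = (3.8891, 1.0607, 2.8660)

3.889 1.061 2.866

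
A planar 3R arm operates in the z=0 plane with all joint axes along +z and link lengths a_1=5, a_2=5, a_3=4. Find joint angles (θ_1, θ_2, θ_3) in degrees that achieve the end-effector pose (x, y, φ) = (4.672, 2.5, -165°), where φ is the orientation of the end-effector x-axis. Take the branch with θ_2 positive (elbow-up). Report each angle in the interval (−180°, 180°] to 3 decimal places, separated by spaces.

-0.001 44.998 150.003

wrist centre = target − a_3·(cos φ, sin φ) = (8.5357, 3.5353)
cos θ_2 = (85.3564−5²−5²)/(2·5·5) = 0.7071; θ_2 = 44.9983° (elbow-up)
β = atan2(3.5353,8.5357) = 22.4981°; ψ = atan2(3.5354,8.5356) = 22.4991°
θ_1 = β − ψ = -0.0010°
θ_3 = φ − θ_1 − θ_2 = 150.0027° (wrapped to (-180°,180°])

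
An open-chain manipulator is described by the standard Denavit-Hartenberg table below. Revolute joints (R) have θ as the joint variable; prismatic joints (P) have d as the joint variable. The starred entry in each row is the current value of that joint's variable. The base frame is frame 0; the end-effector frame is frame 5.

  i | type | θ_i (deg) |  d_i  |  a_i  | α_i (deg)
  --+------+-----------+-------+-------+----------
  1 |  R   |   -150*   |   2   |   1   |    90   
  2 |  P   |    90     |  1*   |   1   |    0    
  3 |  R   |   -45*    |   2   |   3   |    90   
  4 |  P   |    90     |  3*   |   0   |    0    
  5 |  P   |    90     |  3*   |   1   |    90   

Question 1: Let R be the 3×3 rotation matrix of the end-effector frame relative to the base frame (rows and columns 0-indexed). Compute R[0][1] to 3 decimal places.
-0.612

End-effector y-axis (col 1 of R) = (-0.6124,-0.3536,-0.7071)
R[0][1] = -0.6124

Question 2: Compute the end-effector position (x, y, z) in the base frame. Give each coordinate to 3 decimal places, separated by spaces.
-7.265 -0.730 0.172

after link 1: o_1 = (-0.8660, -0.5000, 2.0000)
after link 2: o_2 = (-1.3660, 0.3660, 3.0000)
after link 3: o_3 = (-4.2031, 1.0374, 5.1213)
after link 4: o_4 = (-6.0403, -0.0232, 3.0000)
after link 5: o_5 = (-7.2650, -0.7304, 0.1716)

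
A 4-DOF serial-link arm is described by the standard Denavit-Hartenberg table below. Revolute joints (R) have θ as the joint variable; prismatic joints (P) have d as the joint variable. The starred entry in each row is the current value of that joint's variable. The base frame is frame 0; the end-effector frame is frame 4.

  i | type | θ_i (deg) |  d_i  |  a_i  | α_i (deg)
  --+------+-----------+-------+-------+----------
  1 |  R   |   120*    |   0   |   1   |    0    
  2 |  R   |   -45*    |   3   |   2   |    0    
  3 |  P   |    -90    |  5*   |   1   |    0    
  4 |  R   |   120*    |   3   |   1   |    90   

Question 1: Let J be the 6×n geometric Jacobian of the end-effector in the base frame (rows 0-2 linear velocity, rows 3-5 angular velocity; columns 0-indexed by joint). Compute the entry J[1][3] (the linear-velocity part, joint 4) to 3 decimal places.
-0.259

axis z_3 = (0.0000,0.0000,1.0000); lever o_n−o_3 = (-0.2588,0.9659,3.0000)
cross product → J_v[:, 3] = (-0.9659,-0.2588,0.0000)
J_ω[:, 3] = z_3
entry J[1][3] = -0.2588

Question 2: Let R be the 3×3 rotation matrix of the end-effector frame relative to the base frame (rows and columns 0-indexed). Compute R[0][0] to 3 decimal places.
-0.259

End-effector x-axis (col 0 of R) = (-0.2588,0.9659,0.0000)
R[0][0] = -0.2588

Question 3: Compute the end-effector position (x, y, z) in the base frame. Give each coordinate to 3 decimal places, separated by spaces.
0.725 3.505 11.000

after link 1: o_1 = (-0.5000, 0.8660, 0.0000)
after link 2: o_2 = (0.0176, 2.7979, 3.0000)
after link 3: o_3 = (0.9836, 2.5391, 8.0000)
after link 4: o_4 = (0.7247, 3.5050, 11.0000)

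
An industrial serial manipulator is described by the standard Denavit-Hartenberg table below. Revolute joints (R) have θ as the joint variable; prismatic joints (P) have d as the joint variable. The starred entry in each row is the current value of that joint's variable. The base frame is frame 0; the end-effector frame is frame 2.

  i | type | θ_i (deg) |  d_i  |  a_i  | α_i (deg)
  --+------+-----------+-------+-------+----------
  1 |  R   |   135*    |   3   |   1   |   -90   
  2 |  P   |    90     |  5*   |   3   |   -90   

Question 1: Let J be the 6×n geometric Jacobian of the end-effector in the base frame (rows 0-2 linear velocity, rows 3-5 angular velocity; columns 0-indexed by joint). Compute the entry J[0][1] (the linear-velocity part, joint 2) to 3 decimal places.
-0.707

prismatic axis z_1 = (-0.7071,-0.7071,0.0000)
J_v[:, 1] = z_1; J_ω[:, 1] = (0,0,0)
entry J[0][1] = -0.7071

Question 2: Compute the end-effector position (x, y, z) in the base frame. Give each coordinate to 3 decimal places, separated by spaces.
-4.243 -2.828 0.000

after link 1: o_1 = (-0.7071, 0.7071, 3.0000)
after link 2: o_2 = (-4.2426, -2.8284, 0.0000)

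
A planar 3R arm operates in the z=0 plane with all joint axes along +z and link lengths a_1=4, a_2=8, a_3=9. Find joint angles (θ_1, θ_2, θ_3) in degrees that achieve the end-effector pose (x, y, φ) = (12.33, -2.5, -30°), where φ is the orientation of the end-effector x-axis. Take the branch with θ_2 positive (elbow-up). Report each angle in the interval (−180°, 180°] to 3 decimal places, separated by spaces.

wrist centre = target − a_3·(cos φ, sin φ) = (4.5358, 2.0000)
cos θ_2 = (24.5732−4²−8²)/(2·4·8) = -0.8660; θ_2 = 150.0021° (elbow-up)
β = atan2(2.0000,4.5358) = 23.7946°; ψ = atan2(3.9998,-2.9283) = 126.2091°
θ_1 = β − ψ = -102.4145°
θ_3 = φ − θ_1 − θ_2 = -77.5876° (wrapped to (-180°,180°])

-102.415 150.002 -77.588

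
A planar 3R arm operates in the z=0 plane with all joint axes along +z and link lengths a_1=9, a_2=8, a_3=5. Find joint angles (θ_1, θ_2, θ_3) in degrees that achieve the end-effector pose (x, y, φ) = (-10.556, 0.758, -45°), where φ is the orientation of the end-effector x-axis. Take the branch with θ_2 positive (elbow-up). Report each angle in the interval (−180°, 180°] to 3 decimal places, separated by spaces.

wrist centre = target − a_3·(cos φ, sin φ) = (-14.0915, 4.2935)
cos θ_2 = (217.0058−9²−8²)/(2·9·8) = 0.5000; θ_2 = 59.9974° (elbow-up)
β = atan2(4.2935,-14.0915) = 163.0546°; ψ = atan2(6.9280,13.0003) = 28.0537°
θ_1 = β − ψ = 135.0009°
θ_3 = φ − θ_1 − θ_2 = 120.0017° (wrapped to (-180°,180°])

135.001 59.997 120.002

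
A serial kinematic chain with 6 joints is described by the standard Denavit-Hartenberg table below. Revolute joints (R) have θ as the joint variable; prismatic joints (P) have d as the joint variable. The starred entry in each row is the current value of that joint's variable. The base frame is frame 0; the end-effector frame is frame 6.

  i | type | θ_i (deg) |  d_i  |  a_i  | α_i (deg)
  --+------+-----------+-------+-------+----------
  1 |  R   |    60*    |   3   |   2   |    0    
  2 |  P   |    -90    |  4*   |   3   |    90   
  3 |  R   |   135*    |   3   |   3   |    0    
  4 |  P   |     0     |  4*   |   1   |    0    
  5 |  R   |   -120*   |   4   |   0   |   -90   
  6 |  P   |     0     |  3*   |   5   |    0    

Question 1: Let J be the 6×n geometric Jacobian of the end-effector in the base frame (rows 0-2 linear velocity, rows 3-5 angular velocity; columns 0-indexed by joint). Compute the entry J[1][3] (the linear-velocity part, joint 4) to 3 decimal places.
prismatic axis z_3 = (-0.5000,-0.8660,0.0000)
J_v[:, 3] = z_3; J_ω[:, 3] = (0,0,0)
entry J[1][3] = -0.8660

-0.866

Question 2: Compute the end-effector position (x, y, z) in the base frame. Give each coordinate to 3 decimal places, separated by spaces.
-0.841 -9.907 14.020

after link 1: o_1 = (1.0000, 1.7321, 3.0000)
after link 2: o_2 = (3.5981, 0.2321, 7.0000)
after link 3: o_3 = (0.2610, -1.3054, 9.1213)
after link 4: o_4 = (-2.3514, -4.4159, 9.8284)
after link 5: o_5 = (-4.3514, -7.8800, 9.8284)
after link 6: o_6 = (-0.8413, -9.9066, 14.0203)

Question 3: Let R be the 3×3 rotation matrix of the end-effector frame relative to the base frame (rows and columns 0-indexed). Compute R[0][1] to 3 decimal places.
End-effector y-axis (col 1 of R) = (0.5000,0.8660,-0.0000)
R[0][1] = 0.5000

0.500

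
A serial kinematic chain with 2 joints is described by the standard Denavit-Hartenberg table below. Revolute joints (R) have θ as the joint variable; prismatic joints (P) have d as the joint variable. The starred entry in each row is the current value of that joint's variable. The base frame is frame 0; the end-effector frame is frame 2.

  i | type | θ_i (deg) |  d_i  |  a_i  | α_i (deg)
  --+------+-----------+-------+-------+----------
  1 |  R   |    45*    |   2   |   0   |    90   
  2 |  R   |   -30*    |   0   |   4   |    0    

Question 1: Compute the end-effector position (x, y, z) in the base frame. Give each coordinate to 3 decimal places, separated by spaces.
2.449 2.449 0.000

after link 1: o_1 = (0.0000, 0.0000, 2.0000)
after link 2: o_2 = (2.4495, 2.4495, 0.0000)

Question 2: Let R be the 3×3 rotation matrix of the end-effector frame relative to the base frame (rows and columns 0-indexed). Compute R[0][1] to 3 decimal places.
0.354

End-effector y-axis (col 1 of R) = (0.3536,0.3536,0.8660)
R[0][1] = 0.3536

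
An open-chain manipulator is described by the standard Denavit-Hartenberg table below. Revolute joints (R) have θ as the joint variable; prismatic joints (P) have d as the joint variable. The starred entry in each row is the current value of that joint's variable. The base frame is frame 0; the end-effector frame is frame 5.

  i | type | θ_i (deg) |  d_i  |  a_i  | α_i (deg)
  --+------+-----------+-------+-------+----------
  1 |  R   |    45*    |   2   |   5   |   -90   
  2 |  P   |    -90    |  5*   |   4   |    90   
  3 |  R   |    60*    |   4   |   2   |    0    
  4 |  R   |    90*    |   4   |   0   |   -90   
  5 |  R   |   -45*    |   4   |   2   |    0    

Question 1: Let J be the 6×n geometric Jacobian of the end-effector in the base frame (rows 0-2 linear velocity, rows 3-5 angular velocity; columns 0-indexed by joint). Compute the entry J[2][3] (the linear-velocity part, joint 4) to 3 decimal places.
axis z_3 = (-0.7071,-0.7071,0.0000); lever o_n−o_3 = (-1.8789,-5.7779,-3.2247)
cross product → J_v[:, 3] = (2.2802,-2.2802,2.7570)
J_ω[:, 3] = z_3
entry J[2][3] = 2.7570

2.757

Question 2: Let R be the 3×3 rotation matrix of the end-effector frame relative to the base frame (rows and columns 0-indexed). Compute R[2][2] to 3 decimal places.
-0.500

End-effector z-axis (col 2 of R) = (0.6124,-0.6124,-0.5000)
R[2][2] = -0.5000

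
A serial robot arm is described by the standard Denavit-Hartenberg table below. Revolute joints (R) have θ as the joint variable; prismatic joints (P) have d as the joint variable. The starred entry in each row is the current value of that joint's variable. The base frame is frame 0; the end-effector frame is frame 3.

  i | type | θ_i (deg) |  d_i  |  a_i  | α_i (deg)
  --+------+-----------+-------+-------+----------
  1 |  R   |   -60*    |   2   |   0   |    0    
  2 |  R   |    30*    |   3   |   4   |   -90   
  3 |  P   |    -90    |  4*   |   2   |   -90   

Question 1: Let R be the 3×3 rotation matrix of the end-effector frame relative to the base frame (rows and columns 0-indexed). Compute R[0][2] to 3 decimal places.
End-effector z-axis (col 2 of R) = (0.8660,-0.5000,-0.0000)
R[0][2] = 0.8660

0.866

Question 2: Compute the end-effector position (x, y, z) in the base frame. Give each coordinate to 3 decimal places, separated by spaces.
after link 1: o_1 = (0.0000, 0.0000, 2.0000)
after link 2: o_2 = (3.4641, -2.0000, 5.0000)
after link 3: o_3 = (5.4641, 1.4641, 7.0000)

5.464 1.464 7.000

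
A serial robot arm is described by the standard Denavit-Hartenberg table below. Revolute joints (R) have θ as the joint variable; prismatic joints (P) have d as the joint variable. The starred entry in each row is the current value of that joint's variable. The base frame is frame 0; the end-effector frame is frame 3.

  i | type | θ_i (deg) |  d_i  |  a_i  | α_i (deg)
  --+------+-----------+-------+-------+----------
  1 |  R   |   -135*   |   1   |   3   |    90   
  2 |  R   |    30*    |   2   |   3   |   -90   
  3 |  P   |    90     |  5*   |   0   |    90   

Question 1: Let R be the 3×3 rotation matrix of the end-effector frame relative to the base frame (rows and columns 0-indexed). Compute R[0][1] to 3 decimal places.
End-effector y-axis (col 1 of R) = (0.3536,0.3536,0.8660)
R[0][1] = 0.3536

0.354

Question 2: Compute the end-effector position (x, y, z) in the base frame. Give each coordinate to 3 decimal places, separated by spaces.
-3.605 -0.776 6.830

after link 1: o_1 = (-2.1213, -2.1213, 1.0000)
after link 2: o_2 = (-5.3727, -2.5442, 2.5000)
after link 3: o_3 = (-3.6049, -0.7765, 6.8301)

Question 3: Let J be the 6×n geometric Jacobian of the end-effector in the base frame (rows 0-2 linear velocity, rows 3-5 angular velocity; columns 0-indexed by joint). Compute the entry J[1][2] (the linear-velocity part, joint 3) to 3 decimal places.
0.354

prismatic axis z_2 = (0.3536,0.3536,0.8660)
J_v[:, 2] = z_2; J_ω[:, 2] = (0,0,0)
entry J[1][2] = 0.3536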